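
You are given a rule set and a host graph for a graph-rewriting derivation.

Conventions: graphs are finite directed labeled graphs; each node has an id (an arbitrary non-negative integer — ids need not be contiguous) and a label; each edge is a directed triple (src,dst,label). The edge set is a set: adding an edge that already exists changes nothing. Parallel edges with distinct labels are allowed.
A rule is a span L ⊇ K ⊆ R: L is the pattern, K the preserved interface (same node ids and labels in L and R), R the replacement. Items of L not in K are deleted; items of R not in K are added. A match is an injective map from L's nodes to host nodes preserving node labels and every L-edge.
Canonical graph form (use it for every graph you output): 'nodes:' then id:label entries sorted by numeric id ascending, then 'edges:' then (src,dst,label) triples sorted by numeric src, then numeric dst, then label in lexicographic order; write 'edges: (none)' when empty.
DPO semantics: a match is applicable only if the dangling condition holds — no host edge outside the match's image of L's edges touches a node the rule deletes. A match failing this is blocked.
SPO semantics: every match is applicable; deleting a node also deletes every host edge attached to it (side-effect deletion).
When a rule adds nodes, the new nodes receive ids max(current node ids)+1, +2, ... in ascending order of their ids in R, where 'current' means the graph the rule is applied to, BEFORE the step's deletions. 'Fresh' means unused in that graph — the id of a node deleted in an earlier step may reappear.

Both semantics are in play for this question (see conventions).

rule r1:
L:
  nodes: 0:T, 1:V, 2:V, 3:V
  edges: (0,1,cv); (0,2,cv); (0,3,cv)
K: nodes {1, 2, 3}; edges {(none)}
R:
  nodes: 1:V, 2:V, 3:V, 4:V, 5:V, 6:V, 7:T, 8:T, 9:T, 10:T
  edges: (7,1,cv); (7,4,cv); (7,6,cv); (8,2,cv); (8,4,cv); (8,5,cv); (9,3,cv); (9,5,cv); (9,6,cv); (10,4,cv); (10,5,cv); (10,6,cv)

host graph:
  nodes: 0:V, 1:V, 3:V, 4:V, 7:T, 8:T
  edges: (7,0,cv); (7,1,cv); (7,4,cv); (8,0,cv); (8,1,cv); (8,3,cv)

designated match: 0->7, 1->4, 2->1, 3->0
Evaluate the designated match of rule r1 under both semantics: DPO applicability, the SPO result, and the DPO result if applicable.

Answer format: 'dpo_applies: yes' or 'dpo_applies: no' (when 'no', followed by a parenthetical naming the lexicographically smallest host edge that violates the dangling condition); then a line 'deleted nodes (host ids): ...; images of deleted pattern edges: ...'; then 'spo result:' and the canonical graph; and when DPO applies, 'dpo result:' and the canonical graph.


dpo_applies: yes
deleted nodes (host ids): 7; images of deleted pattern edges: (7,0,cv); (7,1,cv); (7,4,cv)
spo result:
nodes: 0:V, 1:V, 3:V, 4:V, 8:T, 9:V, 10:V, 11:V, 12:T, 13:T, 14:T, 15:T
edges: (8,0,cv); (8,1,cv); (8,3,cv); (12,4,cv); (12,9,cv); (12,11,cv); (13,1,cv); (13,9,cv); (13,10,cv); (14,0,cv); (14,10,cv); (14,11,cv); (15,9,cv); (15,10,cv); (15,11,cv)
dpo result:
nodes: 0:V, 1:V, 3:V, 4:V, 8:T, 9:V, 10:V, 11:V, 12:T, 13:T, 14:T, 15:T
edges: (8,0,cv); (8,1,cv); (8,3,cv); (12,4,cv); (12,9,cv); (12,11,cv); (13,1,cv); (13,9,cv); (13,10,cv); (14,0,cv); (14,10,cv); (14,11,cv); (15,9,cv); (15,10,cv); (15,11,cv)


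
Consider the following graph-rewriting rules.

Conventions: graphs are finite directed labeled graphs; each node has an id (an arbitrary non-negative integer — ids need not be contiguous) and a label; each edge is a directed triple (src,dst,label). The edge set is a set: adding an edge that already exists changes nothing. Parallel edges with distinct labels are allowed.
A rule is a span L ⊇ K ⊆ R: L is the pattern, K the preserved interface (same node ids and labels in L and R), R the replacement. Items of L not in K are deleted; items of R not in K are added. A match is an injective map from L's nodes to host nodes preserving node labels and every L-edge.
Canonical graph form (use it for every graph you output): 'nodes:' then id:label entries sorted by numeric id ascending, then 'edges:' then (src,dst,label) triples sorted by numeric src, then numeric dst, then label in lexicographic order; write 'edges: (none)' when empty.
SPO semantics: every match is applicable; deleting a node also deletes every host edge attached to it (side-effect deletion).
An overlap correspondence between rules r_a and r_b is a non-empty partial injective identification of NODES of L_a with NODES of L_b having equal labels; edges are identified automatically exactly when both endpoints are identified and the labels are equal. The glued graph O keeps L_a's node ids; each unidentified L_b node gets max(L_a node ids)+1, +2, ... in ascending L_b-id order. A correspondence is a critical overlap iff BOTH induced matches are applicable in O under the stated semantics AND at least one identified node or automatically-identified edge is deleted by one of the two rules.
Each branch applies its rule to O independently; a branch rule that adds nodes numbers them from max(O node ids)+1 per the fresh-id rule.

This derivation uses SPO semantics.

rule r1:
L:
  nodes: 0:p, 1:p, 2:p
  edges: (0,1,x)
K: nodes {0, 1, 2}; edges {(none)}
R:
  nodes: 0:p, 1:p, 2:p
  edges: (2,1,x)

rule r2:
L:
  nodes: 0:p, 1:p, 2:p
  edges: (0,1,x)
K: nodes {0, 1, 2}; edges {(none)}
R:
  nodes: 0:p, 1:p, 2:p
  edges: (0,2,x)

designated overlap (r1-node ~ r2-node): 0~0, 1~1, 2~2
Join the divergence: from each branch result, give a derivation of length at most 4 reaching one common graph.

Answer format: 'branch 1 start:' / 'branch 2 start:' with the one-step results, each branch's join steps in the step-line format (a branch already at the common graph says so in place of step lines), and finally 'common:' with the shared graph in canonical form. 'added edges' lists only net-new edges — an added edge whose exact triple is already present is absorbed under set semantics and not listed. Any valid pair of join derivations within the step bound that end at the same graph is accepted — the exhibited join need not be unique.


branch 1 start:
nodes: 0:p, 1:p, 2:p
edges: (2,1,x)
branch 2 start:
nodes: 0:p, 1:p, 2:p
edges: (0,2,x)
branch 1 step 1: rule r1; match: 0->2, 1->1, 2->0; deleted nodes (none); deleted edges (2,1,x); added nodes (none); added edges (0,1,x); result: nodes: 0:p, 1:p, 2:p edges: (0,1,x)
branch 2 step 1: rule r2; match: 0->0, 1->2, 2->1; deleted nodes (none); deleted edges (0,2,x); added nodes (none); added edges (0,1,x); result: nodes: 0:p, 1:p, 2:p edges: (0,1,x)
common:
nodes: 0:p, 1:p, 2:p
edges: (0,1,x)


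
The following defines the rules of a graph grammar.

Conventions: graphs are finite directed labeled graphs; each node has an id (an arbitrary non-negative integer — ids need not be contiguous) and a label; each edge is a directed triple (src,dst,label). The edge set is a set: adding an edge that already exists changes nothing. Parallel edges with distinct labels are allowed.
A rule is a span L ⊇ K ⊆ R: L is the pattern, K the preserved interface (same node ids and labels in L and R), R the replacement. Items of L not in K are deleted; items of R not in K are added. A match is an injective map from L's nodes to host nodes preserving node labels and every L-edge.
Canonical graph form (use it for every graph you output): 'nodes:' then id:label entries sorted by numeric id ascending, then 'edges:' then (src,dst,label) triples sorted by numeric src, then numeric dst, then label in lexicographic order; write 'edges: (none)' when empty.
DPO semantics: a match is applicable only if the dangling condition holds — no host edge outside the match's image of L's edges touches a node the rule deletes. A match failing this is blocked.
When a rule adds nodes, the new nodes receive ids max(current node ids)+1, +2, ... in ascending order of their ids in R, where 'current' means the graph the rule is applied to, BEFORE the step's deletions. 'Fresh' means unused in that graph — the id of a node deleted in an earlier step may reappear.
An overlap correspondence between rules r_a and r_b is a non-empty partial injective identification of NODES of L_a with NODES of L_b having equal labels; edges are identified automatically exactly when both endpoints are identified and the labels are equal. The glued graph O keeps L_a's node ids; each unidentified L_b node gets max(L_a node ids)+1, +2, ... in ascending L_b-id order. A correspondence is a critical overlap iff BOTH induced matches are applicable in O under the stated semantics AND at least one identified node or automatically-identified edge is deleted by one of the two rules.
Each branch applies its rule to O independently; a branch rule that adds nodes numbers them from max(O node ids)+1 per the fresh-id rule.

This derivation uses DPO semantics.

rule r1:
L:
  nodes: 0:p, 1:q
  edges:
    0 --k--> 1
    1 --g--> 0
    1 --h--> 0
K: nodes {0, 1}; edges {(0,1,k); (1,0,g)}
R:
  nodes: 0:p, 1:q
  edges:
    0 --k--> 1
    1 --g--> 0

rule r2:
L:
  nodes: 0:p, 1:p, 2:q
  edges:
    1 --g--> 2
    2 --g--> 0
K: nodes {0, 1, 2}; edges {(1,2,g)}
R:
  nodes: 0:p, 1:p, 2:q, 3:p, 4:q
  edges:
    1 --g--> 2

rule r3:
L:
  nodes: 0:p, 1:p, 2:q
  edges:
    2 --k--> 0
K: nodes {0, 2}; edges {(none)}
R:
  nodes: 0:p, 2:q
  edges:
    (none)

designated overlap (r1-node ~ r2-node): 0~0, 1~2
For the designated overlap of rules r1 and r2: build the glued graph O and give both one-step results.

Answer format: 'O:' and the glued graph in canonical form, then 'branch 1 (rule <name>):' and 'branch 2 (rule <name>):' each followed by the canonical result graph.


O:
nodes: 0:p, 1:q, 2:p
edges: (0,1,k); (1,0,g); (1,0,h); (2,1,g)
branch 1 (rule r1):
nodes: 0:p, 1:q, 2:p
edges: (0,1,k); (1,0,g); (2,1,g)
branch 2 (rule r2):
nodes: 0:p, 1:q, 2:p, 3:p, 4:q
edges: (0,1,k); (1,0,h); (2,1,g)


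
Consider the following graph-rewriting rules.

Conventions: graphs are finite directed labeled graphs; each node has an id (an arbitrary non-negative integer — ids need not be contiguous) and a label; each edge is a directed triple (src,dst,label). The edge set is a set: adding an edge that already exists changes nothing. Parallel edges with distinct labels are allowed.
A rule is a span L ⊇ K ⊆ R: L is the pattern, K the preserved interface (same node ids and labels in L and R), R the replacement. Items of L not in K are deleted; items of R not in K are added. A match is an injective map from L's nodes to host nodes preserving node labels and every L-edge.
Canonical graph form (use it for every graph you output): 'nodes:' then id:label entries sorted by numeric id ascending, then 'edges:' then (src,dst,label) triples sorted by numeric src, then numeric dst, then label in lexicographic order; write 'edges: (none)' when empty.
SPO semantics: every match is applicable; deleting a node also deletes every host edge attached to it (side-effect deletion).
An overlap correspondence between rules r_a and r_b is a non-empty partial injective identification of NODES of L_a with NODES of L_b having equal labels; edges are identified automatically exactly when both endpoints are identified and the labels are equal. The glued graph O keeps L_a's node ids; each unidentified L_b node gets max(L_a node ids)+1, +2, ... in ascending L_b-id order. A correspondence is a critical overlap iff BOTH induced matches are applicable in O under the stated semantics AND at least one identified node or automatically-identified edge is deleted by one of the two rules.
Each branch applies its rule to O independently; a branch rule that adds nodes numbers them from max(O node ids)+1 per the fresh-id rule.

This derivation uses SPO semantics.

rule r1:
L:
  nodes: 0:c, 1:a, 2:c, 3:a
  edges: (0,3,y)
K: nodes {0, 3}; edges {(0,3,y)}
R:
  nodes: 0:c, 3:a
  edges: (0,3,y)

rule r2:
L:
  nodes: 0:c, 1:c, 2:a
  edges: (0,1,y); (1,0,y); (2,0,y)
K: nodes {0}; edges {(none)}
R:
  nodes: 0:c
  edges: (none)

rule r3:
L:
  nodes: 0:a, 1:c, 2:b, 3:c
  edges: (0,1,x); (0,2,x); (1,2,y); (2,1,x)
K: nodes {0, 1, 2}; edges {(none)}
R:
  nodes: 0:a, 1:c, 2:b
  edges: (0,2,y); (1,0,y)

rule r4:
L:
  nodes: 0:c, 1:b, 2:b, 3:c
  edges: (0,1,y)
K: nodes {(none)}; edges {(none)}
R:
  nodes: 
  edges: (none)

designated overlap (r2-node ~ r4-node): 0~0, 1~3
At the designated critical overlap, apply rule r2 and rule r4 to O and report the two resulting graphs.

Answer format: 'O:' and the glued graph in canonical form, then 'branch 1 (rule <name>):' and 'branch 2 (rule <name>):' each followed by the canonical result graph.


O:
nodes: 0:c, 1:c, 2:a, 3:b, 4:b
edges: (0,1,y); (0,3,y); (1,0,y); (2,0,y)
branch 1 (rule r2):
nodes: 0:c, 3:b, 4:b
edges: (0,3,y)
branch 2 (rule r4):
nodes: 2:a
edges: (none)


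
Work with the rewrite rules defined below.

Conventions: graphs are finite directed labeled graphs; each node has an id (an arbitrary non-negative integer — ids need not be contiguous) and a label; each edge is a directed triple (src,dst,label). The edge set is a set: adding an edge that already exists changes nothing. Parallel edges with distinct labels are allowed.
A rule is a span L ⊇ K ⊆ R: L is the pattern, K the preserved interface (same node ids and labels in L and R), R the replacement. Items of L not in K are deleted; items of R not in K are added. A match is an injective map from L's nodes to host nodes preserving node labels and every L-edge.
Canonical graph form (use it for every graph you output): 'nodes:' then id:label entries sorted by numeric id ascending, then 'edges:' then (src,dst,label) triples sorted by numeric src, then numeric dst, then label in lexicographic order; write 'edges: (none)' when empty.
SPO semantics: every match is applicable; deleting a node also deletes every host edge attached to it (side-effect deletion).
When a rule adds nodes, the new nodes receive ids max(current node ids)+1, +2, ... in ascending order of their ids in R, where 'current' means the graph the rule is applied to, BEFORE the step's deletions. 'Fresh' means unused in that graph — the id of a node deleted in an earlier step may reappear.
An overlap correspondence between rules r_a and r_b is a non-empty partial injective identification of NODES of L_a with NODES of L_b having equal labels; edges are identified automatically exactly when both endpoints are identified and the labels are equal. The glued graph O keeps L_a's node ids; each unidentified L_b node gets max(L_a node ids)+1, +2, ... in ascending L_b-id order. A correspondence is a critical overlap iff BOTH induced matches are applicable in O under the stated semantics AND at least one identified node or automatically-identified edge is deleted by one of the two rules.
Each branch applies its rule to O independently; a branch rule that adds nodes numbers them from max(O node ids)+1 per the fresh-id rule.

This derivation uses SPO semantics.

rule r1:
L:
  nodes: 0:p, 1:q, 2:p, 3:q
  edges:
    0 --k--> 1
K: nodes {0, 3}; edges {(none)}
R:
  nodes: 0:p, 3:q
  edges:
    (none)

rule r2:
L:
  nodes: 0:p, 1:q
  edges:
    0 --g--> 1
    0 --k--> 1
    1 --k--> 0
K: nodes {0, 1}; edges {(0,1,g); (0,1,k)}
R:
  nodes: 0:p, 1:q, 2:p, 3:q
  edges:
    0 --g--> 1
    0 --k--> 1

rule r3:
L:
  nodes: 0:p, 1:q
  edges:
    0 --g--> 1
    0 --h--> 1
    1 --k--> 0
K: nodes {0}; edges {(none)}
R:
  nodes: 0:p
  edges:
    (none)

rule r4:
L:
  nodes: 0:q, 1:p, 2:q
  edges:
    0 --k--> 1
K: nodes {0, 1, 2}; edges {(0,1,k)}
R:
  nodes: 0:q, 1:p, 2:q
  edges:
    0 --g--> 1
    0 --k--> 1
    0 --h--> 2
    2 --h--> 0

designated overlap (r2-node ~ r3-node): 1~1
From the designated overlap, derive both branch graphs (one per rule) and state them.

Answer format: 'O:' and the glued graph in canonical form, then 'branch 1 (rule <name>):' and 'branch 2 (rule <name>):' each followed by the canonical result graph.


O:
nodes: 0:p, 1:q, 2:p
edges: (0,1,g); (0,1,k); (1,0,k); (1,2,k); (2,1,g); (2,1,h)
branch 1 (rule r2):
nodes: 0:p, 1:q, 2:p, 3:p, 4:q
edges: (0,1,g); (0,1,k); (1,2,k); (2,1,g); (2,1,h)
branch 2 (rule r3):
nodes: 0:p, 2:p
edges: (none)


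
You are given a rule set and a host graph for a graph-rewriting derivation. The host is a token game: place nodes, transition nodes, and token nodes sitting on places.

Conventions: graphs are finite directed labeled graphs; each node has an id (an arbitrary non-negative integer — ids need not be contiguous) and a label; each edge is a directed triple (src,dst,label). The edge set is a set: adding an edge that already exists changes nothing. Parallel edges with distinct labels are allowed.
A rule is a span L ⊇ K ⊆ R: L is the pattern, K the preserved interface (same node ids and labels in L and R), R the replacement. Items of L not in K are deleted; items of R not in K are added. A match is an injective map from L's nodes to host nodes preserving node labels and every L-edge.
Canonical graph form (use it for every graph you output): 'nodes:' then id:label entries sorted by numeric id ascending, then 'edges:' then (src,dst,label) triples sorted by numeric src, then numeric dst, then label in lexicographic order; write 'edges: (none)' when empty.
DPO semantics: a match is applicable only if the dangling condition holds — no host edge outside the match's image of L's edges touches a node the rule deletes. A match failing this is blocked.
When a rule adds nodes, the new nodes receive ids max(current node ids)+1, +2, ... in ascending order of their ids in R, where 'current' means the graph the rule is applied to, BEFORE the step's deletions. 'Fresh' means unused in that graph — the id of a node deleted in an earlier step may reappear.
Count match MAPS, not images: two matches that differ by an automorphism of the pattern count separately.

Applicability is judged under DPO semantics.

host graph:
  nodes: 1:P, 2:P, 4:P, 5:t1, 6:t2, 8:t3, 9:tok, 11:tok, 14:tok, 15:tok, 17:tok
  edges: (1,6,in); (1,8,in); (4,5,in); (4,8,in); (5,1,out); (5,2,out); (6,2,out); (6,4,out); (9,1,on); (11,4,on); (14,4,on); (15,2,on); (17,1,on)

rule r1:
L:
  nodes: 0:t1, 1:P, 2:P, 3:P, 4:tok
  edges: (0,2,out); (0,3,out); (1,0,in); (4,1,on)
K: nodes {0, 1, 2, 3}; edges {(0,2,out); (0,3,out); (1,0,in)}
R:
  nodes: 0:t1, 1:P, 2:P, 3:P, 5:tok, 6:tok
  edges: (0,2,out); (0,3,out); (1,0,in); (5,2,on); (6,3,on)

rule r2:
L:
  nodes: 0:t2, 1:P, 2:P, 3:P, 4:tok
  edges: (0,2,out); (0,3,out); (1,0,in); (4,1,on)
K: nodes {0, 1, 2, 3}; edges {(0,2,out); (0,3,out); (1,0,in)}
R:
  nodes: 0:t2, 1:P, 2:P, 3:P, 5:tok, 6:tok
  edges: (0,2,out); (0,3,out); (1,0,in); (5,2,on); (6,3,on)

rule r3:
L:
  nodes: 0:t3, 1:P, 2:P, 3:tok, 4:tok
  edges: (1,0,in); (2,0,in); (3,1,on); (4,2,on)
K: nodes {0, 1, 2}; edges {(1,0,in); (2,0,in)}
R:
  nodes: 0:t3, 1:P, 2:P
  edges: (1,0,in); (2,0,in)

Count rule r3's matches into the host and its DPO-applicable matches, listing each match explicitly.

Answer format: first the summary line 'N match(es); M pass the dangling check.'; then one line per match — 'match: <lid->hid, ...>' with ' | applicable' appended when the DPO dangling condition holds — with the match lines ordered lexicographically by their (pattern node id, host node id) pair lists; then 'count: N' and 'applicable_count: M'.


8 match(es); 8 pass the dangling check.
match: 0->8, 1->1, 2->4, 3->9, 4->11 | applicable
match: 0->8, 1->1, 2->4, 3->9, 4->14 | applicable
match: 0->8, 1->1, 2->4, 3->17, 4->11 | applicable
match: 0->8, 1->1, 2->4, 3->17, 4->14 | applicable
match: 0->8, 1->4, 2->1, 3->11, 4->9 | applicable
match: 0->8, 1->4, 2->1, 3->11, 4->17 | applicable
match: 0->8, 1->4, 2->1, 3->14, 4->9 | applicable
match: 0->8, 1->4, 2->1, 3->14, 4->17 | applicable
count: 8
applicable_count: 8


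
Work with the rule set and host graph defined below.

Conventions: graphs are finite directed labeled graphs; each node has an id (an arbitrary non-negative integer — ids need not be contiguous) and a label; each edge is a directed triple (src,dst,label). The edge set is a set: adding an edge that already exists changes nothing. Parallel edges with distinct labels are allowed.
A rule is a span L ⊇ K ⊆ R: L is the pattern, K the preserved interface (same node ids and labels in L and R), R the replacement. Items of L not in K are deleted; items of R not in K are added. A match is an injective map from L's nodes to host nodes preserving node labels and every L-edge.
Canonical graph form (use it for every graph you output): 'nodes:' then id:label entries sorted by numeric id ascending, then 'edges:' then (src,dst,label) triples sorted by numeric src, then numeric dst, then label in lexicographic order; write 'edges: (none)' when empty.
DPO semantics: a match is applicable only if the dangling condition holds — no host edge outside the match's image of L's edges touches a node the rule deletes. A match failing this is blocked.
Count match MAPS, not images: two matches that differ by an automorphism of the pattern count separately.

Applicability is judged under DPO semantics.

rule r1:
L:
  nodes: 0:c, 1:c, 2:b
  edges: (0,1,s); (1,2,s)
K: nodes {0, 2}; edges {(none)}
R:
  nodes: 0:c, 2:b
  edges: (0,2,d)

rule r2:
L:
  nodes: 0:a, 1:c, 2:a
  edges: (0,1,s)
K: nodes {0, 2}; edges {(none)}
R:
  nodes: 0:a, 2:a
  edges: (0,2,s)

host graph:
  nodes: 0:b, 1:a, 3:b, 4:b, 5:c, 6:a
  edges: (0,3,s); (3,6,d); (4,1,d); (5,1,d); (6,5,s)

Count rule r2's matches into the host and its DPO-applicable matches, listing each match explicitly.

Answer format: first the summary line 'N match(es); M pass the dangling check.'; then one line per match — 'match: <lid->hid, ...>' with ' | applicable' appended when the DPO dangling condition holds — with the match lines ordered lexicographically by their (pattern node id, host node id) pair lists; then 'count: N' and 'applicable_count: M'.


1 match(es); 0 pass the dangling check.
match: 0->6, 1->5, 2->1
count: 1
applicable_count: 0


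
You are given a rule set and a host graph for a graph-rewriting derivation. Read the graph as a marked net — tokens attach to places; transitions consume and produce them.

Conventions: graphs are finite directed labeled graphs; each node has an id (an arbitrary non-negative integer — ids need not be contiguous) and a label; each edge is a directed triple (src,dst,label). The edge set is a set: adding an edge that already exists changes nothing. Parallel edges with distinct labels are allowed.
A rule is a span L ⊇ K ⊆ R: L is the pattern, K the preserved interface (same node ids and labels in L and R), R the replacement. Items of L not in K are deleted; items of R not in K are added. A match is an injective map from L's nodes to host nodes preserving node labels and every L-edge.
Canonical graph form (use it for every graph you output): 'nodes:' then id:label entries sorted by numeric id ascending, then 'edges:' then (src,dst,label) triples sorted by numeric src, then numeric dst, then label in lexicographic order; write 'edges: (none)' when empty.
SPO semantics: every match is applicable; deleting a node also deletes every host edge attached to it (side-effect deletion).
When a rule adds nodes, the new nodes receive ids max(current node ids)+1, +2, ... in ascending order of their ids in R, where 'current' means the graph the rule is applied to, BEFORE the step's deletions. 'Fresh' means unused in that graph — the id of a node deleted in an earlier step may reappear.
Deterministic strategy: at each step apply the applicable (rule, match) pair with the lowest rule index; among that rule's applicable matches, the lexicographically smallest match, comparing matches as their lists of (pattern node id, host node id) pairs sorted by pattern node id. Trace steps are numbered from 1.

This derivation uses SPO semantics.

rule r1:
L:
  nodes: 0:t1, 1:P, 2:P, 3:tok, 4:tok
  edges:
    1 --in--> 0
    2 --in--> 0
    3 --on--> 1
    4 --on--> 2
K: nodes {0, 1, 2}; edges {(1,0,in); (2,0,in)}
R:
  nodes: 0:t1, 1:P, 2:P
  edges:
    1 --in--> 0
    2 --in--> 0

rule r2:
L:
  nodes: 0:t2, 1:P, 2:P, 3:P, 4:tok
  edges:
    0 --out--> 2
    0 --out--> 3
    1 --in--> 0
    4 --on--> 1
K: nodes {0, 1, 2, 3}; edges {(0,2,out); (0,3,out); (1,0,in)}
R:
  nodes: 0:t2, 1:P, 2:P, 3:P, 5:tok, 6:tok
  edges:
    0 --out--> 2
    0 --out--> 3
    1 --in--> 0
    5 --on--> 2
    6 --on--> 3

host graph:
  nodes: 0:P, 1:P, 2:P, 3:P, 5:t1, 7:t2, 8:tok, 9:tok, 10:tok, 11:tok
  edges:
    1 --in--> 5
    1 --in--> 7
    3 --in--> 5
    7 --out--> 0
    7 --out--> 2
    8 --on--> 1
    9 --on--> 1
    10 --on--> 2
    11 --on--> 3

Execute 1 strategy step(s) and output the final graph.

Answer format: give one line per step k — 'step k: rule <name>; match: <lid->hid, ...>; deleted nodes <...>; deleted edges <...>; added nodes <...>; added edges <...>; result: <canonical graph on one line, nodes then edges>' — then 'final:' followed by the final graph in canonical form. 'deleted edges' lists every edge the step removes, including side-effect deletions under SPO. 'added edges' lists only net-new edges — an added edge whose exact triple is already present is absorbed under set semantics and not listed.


step 1: rule r1; match: 0->5, 1->1, 2->3, 3->8, 4->11; deleted nodes 8, 11; deleted edges (8,1,on); (11,3,on); added nodes (none); added edges (none); result: nodes: 0:P, 1:P, 2:P, 3:P, 5:t1, 7:t2, 9:tok, 10:tok edges: (1,5,in); (1,7,in); (3,5,in); (7,0,out); (7,2,out); (9,1,on); (10,2,on)
final:
nodes: 0:P, 1:P, 2:P, 3:P, 5:t1, 7:t2, 9:tok, 10:tok
edges: (1,5,in); (1,7,in); (3,5,in); (7,0,out); (7,2,out); (9,1,on); (10,2,on)


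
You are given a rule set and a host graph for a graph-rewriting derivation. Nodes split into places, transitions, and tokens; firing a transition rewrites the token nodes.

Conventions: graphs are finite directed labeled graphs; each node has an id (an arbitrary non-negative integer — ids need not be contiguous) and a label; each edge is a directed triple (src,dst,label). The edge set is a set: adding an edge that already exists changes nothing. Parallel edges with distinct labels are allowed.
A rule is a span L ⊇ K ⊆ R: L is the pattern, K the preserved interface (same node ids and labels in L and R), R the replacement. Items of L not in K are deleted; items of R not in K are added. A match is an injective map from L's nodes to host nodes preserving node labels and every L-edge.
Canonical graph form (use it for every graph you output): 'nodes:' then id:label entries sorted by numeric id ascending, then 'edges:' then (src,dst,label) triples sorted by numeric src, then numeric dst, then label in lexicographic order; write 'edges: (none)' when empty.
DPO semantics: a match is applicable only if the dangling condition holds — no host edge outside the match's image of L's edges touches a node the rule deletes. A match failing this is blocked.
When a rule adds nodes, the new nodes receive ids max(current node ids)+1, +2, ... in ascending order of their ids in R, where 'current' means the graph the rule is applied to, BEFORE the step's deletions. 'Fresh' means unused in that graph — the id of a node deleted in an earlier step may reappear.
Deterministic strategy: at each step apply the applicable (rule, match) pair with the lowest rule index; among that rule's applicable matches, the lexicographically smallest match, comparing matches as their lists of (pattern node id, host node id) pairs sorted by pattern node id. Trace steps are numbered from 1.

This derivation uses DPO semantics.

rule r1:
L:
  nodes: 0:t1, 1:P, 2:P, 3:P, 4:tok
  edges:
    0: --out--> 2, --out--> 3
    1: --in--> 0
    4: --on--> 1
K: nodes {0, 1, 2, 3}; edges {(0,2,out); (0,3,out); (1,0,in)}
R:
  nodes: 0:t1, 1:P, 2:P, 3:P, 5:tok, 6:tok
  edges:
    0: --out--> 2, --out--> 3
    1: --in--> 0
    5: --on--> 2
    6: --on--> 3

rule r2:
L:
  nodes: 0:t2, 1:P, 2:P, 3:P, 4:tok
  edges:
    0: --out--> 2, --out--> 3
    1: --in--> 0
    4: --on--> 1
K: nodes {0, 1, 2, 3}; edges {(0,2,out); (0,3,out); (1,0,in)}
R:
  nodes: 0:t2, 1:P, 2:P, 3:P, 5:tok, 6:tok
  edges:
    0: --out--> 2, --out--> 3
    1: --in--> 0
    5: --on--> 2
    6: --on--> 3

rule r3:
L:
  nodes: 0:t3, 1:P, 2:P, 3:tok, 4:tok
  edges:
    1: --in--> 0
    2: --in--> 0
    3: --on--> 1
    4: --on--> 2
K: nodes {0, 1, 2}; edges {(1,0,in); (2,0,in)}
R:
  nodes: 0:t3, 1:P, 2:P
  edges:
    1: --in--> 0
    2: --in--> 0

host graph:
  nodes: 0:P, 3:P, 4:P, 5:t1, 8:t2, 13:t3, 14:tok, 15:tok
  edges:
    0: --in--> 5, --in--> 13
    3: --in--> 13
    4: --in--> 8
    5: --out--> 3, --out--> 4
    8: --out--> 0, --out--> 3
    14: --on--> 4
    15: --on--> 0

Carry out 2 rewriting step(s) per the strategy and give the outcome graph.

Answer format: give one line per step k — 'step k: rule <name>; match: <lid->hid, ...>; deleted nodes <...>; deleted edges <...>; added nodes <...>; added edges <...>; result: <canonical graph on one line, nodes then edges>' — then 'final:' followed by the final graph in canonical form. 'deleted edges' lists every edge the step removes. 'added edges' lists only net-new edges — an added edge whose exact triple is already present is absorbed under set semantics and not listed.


step 1: rule r1; match: 0->5, 1->0, 2->3, 3->4, 4->15; deleted nodes 15; deleted edges (15,0,on); added nodes 16, 17; added edges (16,3,on); (17,4,on); result: nodes: 0:P, 3:P, 4:P, 5:t1, 8:t2, 13:t3, 14:tok, 16:tok, 17:tok edges: (0,5,in); (0,13,in); (3,13,in); (4,8,in); (5,3,out); (5,4,out); (8,0,out); (8,3,out); (14,4,on); (16,3,on); (17,4,on)
step 2: rule r2; match: 0->8, 1->4, 2->0, 3->3, 4->14; deleted nodes 14; deleted edges (14,4,on); added nodes 18, 19; added edges (18,0,on); (19,3,on); result: nodes: 0:P, 3:P, 4:P, 5:t1, 8:t2, 13:t3, 16:tok, 17:tok, 18:tok, 19:tok edges: (0,5,in); (0,13,in); (3,13,in); (4,8,in); (5,3,out); (5,4,out); (8,0,out); (8,3,out); (16,3,on); (17,4,on); (18,0,on); (19,3,on)
final:
nodes: 0:P, 3:P, 4:P, 5:t1, 8:t2, 13:t3, 16:tok, 17:tok, 18:tok, 19:tok
edges: (0,5,in); (0,13,in); (3,13,in); (4,8,in); (5,3,out); (5,4,out); (8,0,out); (8,3,out); (16,3,on); (17,4,on); (18,0,on); (19,3,on)


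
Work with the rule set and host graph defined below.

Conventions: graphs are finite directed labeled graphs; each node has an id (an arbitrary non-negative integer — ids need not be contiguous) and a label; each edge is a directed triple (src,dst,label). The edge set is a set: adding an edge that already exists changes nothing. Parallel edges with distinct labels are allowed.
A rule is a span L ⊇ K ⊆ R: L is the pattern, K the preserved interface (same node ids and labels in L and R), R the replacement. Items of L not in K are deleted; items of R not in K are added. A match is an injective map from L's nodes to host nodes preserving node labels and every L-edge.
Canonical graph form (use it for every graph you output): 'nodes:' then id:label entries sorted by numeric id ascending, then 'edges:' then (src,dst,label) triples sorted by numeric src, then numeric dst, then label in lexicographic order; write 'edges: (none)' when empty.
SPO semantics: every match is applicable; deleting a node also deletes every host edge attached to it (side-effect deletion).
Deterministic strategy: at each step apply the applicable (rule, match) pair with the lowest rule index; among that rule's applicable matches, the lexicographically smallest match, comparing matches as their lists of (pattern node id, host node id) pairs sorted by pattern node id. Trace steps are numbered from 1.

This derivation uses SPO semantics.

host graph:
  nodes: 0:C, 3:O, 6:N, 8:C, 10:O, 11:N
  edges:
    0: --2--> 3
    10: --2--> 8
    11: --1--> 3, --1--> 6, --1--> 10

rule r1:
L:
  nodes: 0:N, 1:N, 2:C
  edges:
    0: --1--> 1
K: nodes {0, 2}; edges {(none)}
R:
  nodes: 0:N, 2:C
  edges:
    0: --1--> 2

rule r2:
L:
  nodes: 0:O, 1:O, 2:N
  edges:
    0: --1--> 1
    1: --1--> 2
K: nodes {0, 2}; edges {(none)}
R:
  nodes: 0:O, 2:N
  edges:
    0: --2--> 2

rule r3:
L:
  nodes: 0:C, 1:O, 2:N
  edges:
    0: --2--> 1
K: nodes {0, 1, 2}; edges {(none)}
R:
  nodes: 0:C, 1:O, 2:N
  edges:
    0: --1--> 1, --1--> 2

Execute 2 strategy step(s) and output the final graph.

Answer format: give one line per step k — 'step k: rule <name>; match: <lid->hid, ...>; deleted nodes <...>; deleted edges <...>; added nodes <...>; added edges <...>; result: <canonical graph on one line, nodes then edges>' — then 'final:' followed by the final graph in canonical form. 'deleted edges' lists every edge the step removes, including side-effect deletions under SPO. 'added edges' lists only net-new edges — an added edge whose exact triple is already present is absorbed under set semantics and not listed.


step 1: rule r1; match: 0->11, 1->6, 2->0; deleted nodes 6; deleted edges (11,6,1); added nodes (none); added edges (11,0,1); result: nodes: 0:C, 3:O, 8:C, 10:O, 11:N edges: (0,3,2); (10,8,2); (11,0,1); (11,3,1); (11,10,1)
step 2: rule r3; match: 0->0, 1->3, 2->11; deleted nodes (none); deleted edges (0,3,2); added nodes (none); added edges (0,3,1); (0,11,1); result: nodes: 0:C, 3:O, 8:C, 10:O, 11:N edges: (0,3,1); (0,11,1); (10,8,2); (11,0,1); (11,3,1); (11,10,1)
final:
nodes: 0:C, 3:O, 8:C, 10:O, 11:N
edges: (0,3,1); (0,11,1); (10,8,2); (11,0,1); (11,3,1); (11,10,1)


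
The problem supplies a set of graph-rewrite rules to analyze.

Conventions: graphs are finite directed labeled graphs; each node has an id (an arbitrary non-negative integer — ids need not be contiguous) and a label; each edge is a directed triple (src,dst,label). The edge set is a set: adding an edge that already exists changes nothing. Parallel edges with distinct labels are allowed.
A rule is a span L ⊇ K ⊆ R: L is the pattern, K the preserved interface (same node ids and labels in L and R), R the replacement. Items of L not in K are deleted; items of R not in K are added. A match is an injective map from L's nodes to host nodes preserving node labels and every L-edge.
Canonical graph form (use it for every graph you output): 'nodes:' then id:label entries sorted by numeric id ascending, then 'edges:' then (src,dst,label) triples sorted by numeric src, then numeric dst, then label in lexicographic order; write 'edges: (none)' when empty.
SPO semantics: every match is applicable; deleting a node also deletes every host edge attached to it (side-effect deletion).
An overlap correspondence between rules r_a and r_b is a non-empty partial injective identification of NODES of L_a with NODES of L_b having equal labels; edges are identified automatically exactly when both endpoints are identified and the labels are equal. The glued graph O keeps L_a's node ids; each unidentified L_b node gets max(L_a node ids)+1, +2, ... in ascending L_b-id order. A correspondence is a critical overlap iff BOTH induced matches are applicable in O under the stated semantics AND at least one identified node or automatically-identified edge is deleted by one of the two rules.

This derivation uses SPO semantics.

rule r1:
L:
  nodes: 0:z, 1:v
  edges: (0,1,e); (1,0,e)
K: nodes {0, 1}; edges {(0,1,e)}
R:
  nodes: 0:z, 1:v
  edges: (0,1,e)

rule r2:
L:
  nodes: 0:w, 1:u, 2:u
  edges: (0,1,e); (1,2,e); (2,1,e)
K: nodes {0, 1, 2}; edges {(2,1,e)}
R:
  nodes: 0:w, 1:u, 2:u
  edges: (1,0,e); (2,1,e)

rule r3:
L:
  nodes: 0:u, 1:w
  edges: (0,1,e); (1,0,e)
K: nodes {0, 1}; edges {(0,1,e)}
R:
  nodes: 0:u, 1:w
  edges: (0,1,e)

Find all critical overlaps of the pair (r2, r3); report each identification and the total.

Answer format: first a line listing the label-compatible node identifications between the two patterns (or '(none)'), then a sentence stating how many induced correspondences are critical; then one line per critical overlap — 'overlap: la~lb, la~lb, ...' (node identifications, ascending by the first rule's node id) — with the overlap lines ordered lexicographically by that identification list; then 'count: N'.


label-compatible node identifications between L(r2) and L(r3): 0~1, 1~0, 2~0
1 of the induced correspondences is a critical overlap of r2 and r3.
overlap: 0~1, 1~0
count: 1


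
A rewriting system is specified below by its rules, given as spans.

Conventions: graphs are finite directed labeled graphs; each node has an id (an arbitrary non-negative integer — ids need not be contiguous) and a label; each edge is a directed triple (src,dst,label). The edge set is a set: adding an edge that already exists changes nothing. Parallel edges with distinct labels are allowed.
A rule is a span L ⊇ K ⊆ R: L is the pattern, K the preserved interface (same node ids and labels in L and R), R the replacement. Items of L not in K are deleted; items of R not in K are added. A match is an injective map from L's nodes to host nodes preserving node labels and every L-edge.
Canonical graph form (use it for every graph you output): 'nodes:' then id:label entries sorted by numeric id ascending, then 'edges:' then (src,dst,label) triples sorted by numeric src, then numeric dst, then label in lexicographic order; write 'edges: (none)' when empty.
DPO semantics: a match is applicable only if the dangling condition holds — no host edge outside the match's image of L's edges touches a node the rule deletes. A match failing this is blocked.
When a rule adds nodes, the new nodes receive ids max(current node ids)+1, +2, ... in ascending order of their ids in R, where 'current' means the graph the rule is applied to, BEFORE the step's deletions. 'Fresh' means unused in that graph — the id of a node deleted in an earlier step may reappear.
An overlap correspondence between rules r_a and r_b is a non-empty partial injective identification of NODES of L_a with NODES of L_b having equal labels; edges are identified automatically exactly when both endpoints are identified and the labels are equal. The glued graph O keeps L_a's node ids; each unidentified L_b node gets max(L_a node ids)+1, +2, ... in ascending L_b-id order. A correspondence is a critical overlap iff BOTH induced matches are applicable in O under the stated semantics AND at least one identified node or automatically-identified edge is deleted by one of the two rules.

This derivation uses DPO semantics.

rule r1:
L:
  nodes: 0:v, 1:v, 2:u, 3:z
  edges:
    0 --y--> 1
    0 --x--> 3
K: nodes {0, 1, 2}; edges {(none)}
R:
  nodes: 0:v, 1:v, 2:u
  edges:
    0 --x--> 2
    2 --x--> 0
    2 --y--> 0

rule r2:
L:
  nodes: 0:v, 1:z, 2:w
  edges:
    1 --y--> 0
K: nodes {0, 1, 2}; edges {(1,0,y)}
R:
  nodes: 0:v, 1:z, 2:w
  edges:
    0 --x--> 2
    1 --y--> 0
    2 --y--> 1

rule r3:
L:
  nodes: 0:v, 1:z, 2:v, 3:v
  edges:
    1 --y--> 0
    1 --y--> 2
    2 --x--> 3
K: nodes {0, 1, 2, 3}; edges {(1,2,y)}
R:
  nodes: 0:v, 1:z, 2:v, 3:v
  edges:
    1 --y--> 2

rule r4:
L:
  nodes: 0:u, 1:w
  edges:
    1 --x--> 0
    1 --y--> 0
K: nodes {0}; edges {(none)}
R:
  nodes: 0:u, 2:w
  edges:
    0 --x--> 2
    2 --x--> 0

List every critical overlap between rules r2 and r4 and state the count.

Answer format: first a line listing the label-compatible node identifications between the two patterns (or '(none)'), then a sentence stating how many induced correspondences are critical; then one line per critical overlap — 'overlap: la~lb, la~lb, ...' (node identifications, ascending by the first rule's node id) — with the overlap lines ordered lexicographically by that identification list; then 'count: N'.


label-compatible node identifications between L(r2) and L(r4): 2~1
1 of the induced correspondences is a critical overlap of r2 and r4.
overlap: 2~1
count: 1


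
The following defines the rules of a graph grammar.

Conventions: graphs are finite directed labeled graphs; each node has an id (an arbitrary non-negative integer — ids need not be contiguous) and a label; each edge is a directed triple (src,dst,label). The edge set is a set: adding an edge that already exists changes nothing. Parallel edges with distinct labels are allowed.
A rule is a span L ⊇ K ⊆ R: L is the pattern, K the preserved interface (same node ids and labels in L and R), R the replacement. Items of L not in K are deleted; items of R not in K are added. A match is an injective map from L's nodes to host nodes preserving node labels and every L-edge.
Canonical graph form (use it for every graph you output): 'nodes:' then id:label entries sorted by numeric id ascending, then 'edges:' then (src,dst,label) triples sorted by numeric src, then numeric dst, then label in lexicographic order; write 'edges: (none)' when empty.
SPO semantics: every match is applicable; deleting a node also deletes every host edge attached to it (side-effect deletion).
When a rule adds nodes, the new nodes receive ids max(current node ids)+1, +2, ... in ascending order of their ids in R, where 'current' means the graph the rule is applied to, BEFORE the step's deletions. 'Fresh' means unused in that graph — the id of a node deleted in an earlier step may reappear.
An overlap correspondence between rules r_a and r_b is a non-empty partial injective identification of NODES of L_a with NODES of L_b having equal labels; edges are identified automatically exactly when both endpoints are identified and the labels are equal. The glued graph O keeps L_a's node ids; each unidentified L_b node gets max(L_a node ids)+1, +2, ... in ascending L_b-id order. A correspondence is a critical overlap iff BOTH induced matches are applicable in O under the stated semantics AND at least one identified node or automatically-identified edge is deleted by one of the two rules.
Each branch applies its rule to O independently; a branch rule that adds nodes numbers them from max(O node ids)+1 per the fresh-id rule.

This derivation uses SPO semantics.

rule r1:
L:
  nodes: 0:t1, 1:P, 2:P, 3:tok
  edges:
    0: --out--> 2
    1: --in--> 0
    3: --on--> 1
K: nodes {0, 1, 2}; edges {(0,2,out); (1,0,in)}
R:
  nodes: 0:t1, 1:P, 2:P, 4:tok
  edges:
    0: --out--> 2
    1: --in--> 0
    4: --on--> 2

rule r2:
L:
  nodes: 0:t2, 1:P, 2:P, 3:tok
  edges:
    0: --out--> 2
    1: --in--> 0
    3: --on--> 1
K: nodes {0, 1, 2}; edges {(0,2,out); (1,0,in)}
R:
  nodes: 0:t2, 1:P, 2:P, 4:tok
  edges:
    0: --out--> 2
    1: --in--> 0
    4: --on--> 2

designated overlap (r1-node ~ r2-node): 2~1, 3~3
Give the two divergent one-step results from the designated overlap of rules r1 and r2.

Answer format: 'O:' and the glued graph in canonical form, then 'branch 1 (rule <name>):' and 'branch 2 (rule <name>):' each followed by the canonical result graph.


O:
nodes: 0:t1, 1:P, 2:P, 3:tok, 4:t2, 5:P
edges: (0,2,out); (1,0,in); (2,4,in); (3,1,on); (3,2,on); (4,5,out)
branch 1 (rule r1):
nodes: 0:t1, 1:P, 2:P, 4:t2, 5:P, 6:tok
edges: (0,2,out); (1,0,in); (2,4,in); (4,5,out); (6,2,on)
branch 2 (rule r2):
nodes: 0:t1, 1:P, 2:P, 4:t2, 5:P, 6:tok
edges: (0,2,out); (1,0,in); (2,4,in); (4,5,out); (6,5,on)
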